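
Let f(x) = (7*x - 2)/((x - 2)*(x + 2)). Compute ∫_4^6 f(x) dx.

Factor the denominator: x**2 - 4 = (x + 2)(x - 2).
Partial fractions: (7*x - 2)/((x - 2)*(x + 2)) = 4/(x + 2) + 3/(x - 2).
An antiderivative is F(x) = 3*log(x - 2) + 4*log(x + 2).
Then F(6) - F(4) = (18*log(2)) - (4*log(3) + 7*log(2)) = -4*log(3) + 11*log(2).

-4*log(3) + 11*log(2)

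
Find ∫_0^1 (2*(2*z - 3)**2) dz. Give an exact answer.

26/3

Let u = 2*z - 3, so du = 2 dz. When z = 0, u = -3; when z = 1, u = -1.
The integral becomes ∫ u**2 du from -3 to -1, with antiderivative u**3/3.
Back in z: F(z) = (2*z - 3)**3/3.
Then F(1) - F(0) = (-1/3) - (-9) = 26/3.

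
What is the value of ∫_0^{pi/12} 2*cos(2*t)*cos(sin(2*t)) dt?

Let u = sin(2*t), so du = 2*cos(2*t) dt. When t = 0, u = 0; when t = pi/12, u = 1/2.
The integral becomes ∫ cos(u) du from 0 to 1/2, with antiderivative sin(u).
Back in t: F(t) = sin(sin(2*t)).
Then F(pi/12) - F(0) = (sin(1/2)) - (0) = sin(1/2).

sin(1/2)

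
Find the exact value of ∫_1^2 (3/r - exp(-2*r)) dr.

An antiderivative is F(r) = 3*log(r) + exp(-2*r)/2.
Then F(2) - F(1) = (exp(-4)/2 + 3*log(2)) - (exp(-2)/2) = (-exp(2) + 1 + 6*exp(4)*log(2))*exp(-4)/2.

(-exp(2) + 1 + 6*exp(4)*log(2))*exp(-4)/2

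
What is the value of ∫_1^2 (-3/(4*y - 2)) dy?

An antiderivative is F(y) = -3*log(4*y - 2)/4.
Then F(2) - F(1) = (-3*log(6)/4) - (-3*log(2)/4) = -3*log(3)/4.

-3*log(3)/4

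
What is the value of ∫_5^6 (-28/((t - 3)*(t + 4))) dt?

-12*log(3) + 8*log(2) + 4*log(5)

Factor the denominator: t**2 + t - 12 = (t + 4)(t - 3).
Partial fractions: -28/((t - 3)*(t + 4)) = 4/(t + 4) - 4/(t - 3).
An antiderivative is F(t) = -4*log(t - 3) + 4*log(t + 4).
Then F(6) - F(5) = (-4*log(3) + 4*log(2) + 4*log(5)) - (-4*log(2) + 8*log(3)) = -12*log(3) + 8*log(2) + 4*log(5).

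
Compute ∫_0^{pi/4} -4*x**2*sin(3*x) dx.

-sqrt(2)*pi**2/24 - sqrt(2)*pi/9 + 4*sqrt(2)/27 + 8/27

Integrate by parts twice (u = x^2, dv = -4*sin(3*x) dx).
An antiderivative is F(x) = 4*x**2*cos(3*x)/3 - 8*x*sin(3*x)/9 - 8*cos(3*x)/27.
Then F(pi/4) - F(0) = (sqrt(2)*(-9*pi**2 - 24*pi + 32)/216) - (-8/27) = -sqrt(2)*pi**2/24 - sqrt(2)*pi/9 + 4*sqrt(2)/27 + 8/27.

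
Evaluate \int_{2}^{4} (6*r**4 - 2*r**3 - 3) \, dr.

5322/5

By the power rule, an antiderivative is F(r) = 6*r**5/5 - r**4/2 - 3*r.
Then F(4) - F(2) = (5444/5) - (122/5) = 5322/5.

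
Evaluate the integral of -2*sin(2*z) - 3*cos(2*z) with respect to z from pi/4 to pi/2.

1/2

An antiderivative is F(z) = -3*sin(2*z)/2 + cos(2*z).
Then F(pi/2) - F(pi/4) = (-1) - (-3/2) = 1/2.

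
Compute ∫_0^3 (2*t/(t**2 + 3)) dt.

log(4)

Let u = t**2 + 3, so du = 2*t dt. When t = 0, u = 3; when t = 3, u = 12.
The integral becomes ∫ 1/u du from 3 to 12, with antiderivative log(u).
Back in t: F(t) = log(t**2 + 3).
Then F(3) - F(0) = (log(12)) - (log(3)) = log(4).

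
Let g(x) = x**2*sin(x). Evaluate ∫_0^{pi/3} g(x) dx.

Integrate by parts twice (u = x^2, dv = sin(x) dx).
An antiderivative is F(x) = -x**2*cos(x) + 2*x*sin(x) + 2*cos(x).
Then F(pi/3) - F(0) = (-pi**2/18 + 1 + sqrt(3)*pi/3) - (2) = -1 - pi**2/18 + sqrt(3)*pi/3.

-1 - pi**2/18 + sqrt(3)*pi/3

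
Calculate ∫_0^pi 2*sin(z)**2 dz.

pi

Use the identity sin^2(z) = (1 - cos(2*z))/2.
An antiderivative is F(z) = z - sin(2*z)/2.
Then F(pi) - F(0) = (pi) - (0) = pi.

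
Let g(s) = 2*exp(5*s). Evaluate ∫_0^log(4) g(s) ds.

2046/5

Let u = exp(s), so du = exp(s) ds. When s = 0, u = 1; when s = log(4), u = 4.
The integral becomes 2·∫ u**4 du from 1 to 4, with antiderivative 2*u**5/5.
Back in s: F(s) = 2*exp(5*s)/5.
Then F(log(4)) - F(0) = (2048/5) - (2/5) = 2046/5.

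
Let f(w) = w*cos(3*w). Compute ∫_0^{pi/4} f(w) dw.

-1/9 - sqrt(2)/18 + sqrt(2)*pi/24

Integrate by parts once (u = w, dv = cos(3*w) dw).
An antiderivative is F(w) = w*sin(3*w)/3 + cos(3*w)/9.
Then F(pi/4) - F(0) = (sqrt(2)*(-4 + 3*pi)/72) - (1/9) = -1/9 - sqrt(2)/18 + sqrt(2)*pi/24.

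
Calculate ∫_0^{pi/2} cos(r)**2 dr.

Use the identity cos^2(r) = (1 + cos(2*r))/2.
An antiderivative is F(r) = r/2 + sin(2*r)/4.
Then F(pi/2) - F(0) = (pi/4) - (0) = pi/4.

pi/4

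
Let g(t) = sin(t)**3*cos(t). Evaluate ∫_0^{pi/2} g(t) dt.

1/4

Let u = sin(t), so du = cos(t) dt. When t = 0, u = 0; when t = pi/2, u = 1.
The integral becomes ∫ u**3 du from 0 to 1, with antiderivative u**4/4.
Back in t: F(t) = sin(t)**4/4.
Then F(pi/2) - F(0) = (1/4) - (0) = 1/4.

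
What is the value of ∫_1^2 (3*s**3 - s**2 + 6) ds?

By the power rule, an antiderivative is F(s) = 3*s**4/4 - s**3/3 + 6*s.
Then F(2) - F(1) = (64/3) - (77/12) = 179/12.

179/12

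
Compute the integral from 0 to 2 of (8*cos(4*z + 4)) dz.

Let u = 4*z + 4, so du = 4 dz. When z = 0, u = 4; when z = 2, u = 12.
The integral becomes 2·∫ cos(u) du from 4 to 12, with antiderivative 2*sin(u).
Back in z: F(z) = 2*sin(4*z + 4).
Then F(2) - F(0) = (2*sin(12)) - (2*sin(4)) = 2*sin(12) - 2*sin(4).

2*sin(12) - 2*sin(4)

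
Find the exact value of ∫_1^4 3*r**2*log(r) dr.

-21 + 128*log(2)

Integrate by parts once (u = ln r, dv = 3*r**2 dr).
An antiderivative is F(r) = r**3*(3*log(r) - 1)/3.
Then F(4) - F(1) = (-64/3 + 128*log(2)) - (-1/3) = -21 + 128*log(2).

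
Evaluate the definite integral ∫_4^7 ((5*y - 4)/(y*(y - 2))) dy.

-7*log(2) + 2*log(7) + 3*log(5)

Factor the denominator: y**2 - 2*y = y(y - 2).
Partial fractions: (5*y - 4)/(y*(y - 2)) = 2/y + 3/(y - 2).
An antiderivative is F(y) = 2*log(y) + 3*log(y - 2).
Then F(7) - F(4) = (2*log(7) + 3*log(5)) - (7*log(2)) = -7*log(2) + 2*log(7) + 3*log(5).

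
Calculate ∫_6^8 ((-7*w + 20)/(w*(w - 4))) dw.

Factor the denominator: w**2 - 4*w = w(w - 4).
Partial fractions: (-7*w + 20)/(w*(w - 4)) = -5/w - 2/(w - 4).
An antiderivative is F(w) = -5*log(w) - 2*log(w - 4).
Then F(8) - F(6) = (-19*log(2)) - (-5*log(3) - 7*log(2)) = -12*log(2) + 5*log(3).

-12*log(2) + 5*log(3)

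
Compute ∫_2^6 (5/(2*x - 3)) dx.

An antiderivative is F(x) = 5*log(2*x - 3)/2.
Then F(6) - F(2) = (5*log(3)) - (0) = 5*log(3).

5*log(3)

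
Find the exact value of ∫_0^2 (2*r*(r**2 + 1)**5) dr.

Let u = r**2 + 1, so du = 2*r dr. When r = 0, u = 1; when r = 2, u = 5.
The integral becomes ∫ u**5 du from 1 to 5, with antiderivative u**6/6.
Back in r: F(r) = (r**2 + 1)**6/6.
Then F(2) - F(0) = (15625/6) - (1/6) = 2604.

2604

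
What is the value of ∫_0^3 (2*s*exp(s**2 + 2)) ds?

Let u = s**2 + 2, so du = 2*s ds. When s = 0, u = 2; when s = 3, u = 11.
The integral becomes ∫ exp(u) du from 2 to 11, with antiderivative exp(u).
Back in s: F(s) = exp(s**2 + 2).
Then F(3) - F(0) = (exp(11)) - (exp(2)) = -exp(2) + exp(11).

-exp(2) + exp(11)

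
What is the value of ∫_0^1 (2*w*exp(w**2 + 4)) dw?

Let u = w**2 + 4, so du = 2*w dw. When w = 0, u = 4; when w = 1, u = 5.
The integral becomes ∫ exp(u) du from 4 to 5, with antiderivative exp(u).
Back in w: F(w) = exp(w**2 + 4).
Then F(1) - F(0) = (exp(5)) - (exp(4)) = -exp(4) + exp(5).

-exp(4) + exp(5)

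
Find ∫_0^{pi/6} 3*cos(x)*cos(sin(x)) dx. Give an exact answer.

3*sin(1/2)

Let u = sin(x), so du = cos(x) dx. When x = 0, u = 0; when x = pi/6, u = 1/2.
The integral becomes 3·∫ cos(u) du from 0 to 1/2, with antiderivative 3*sin(u).
Back in x: F(x) = 3*sin(sin(x)).
Then F(pi/6) - F(0) = (3*sin(1/2)) - (0) = 3*sin(1/2).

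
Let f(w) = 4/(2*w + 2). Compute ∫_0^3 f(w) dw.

log(16)

Let u = 2*w + 2, so du = 2 dw. When w = 0, u = 2; when w = 3, u = 8.
The integral becomes 2·∫ 1/u du from 2 to 8, with antiderivative 2*log(u).
Back in w: F(w) = 2*log(2*w + 2).
Then F(3) - F(0) = (log(64)) - (log(4)) = log(16).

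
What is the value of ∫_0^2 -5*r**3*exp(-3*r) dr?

Integrate by parts 3 times (u = r^3, dv = -5*exp(-3*r) dr).
An antiderivative is F(r) = (45*r**3 + 45*r**2 + 30*r + 10)*exp(-3*r)/27.
Then F(2) - F(0) = (610*exp(-6)/27) - (10/27) = -10/27 + 610*exp(-6)/27.

-10/27 + 610*exp(-6)/27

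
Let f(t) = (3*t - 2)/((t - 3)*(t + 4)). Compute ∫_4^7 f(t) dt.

-4*log(2) + 2*log(11)

Factor the denominator: t**2 + t - 12 = (t + 4)(t - 3).
Partial fractions: (3*t - 2)/((t - 3)*(t + 4)) = 2/(t + 4) + 1/(t - 3).
An antiderivative is F(t) = log(t - 3) + 2*log(t + 4).
Then F(7) - F(4) = (2*log(2) + 2*log(11)) - (log(64)) = -4*log(2) + 2*log(11).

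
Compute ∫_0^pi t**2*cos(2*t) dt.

pi/2

Integrate by parts twice (u = t^2, dv = cos(2*t) dt).
An antiderivative is F(t) = t**2*sin(2*t)/2 + t*cos(2*t)/2 - sin(2*t)/4.
Then F(pi) - F(0) = (pi/2) - (0) = pi/2.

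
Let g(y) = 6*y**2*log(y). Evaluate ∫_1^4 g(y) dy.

-42 + 256*log(2)

Integrate by parts once (u = ln y, dv = 6*y**2 dy).
An antiderivative is F(y) = 2*y**3*(3*log(y) - 1)/3.
Then F(4) - F(1) = (-128/3 + 256*log(2)) - (-2/3) = -42 + 256*log(2).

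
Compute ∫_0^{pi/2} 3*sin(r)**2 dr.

Use the identity sin^2(r) = (1 - cos(2*r))/2.
An antiderivative is F(r) = 3*r/2 - 3*sin(2*r)/4.
Then F(pi/2) - F(0) = (3*pi/4) - (0) = 3*pi/4.

3*pi/4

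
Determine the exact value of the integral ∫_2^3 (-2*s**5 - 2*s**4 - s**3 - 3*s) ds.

-19789/60

By the power rule, an antiderivative is F(s) = -s**6/3 - 2*s**5/5 - s**4/4 - 3*s**2/2.
Then F(3) - F(2) = (-7479/20) - (-662/15) = -19789/60.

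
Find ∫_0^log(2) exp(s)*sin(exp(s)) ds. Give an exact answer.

-cos(2) + cos(1)

Let u = exp(s), so du = exp(s) ds. When s = 0, u = 1; when s = log(2), u = 2.
The integral becomes ∫ sin(u) du from 1 to 2, with antiderivative -cos(u).
Back in s: F(s) = -cos(exp(s)).
Then F(log(2)) - F(0) = (-cos(2)) - (-cos(1)) = -cos(2) + cos(1).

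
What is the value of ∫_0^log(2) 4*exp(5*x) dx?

124/5

Let u = exp(x), so du = exp(x) dx. When x = 0, u = 1; when x = log(2), u = 2.
The integral becomes 4·∫ u**4 du from 1 to 2, with antiderivative 4*u**5/5.
Back in x: F(x) = 4*exp(5*x)/5.
Then F(log(2)) - F(0) = (128/5) - (4/5) = 124/5.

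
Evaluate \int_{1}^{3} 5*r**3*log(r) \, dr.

Integrate by parts once (u = ln r, dv = 5*r**3 dr).
An antiderivative is F(r) = 5*r**4*(4*log(r) - 1)/16.
Then F(3) - F(1) = (-405/16 + 405*log(3)/4) - (-5/16) = -25 + 405*log(3)/4.

-25 + 405*log(3)/4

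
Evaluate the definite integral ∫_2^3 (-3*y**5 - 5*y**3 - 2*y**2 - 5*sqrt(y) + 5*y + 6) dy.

By the power rule, an antiderivative is F(y) = -y**6/2 - 5*y**4/4 - 10*y**(3/2)/3 - 2*y**3/3 + 5*y**2/2 + 6*y.
Then F(3) - F(2) = (-1773/4 - 10*sqrt(3)) - (-106/3 - 20*sqrt(2)/3) = -4895/12 - 10*sqrt(3) + 20*sqrt(2)/3.

-4895/12 - 10*sqrt(3) + 20*sqrt(2)/3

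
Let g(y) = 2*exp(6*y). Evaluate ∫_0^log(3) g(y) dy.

Let u = exp(y), so du = exp(y) dy. When y = 0, u = 1; when y = log(3), u = 3.
The integral becomes 2·∫ u**5 du from 1 to 3, with antiderivative u**6/3.
Back in y: F(y) = exp(6*y)/3.
Then F(log(3)) - F(0) = (243) - (1/3) = 728/3.

728/3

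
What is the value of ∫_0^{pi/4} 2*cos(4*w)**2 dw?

pi/4

Use the identity cos^2(4*w) = (1 + cos(8*w))/2.
An antiderivative is F(w) = w + sin(8*w)/8.
Then F(pi/4) - F(0) = (pi/4) - (0) = pi/4.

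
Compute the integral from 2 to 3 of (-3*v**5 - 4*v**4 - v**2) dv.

By the power rule, an antiderivative is F(v) = -v**6/2 - 4*v**5/5 - v**3/3.
Then F(3) - F(2) = (-5679/10) - (-904/15) = -15229/30.

-15229/30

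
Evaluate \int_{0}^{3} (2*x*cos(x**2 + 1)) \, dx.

-sin(1) + sin(10)

Let u = x**2 + 1, so du = 2*x dx. When x = 0, u = 1; when x = 3, u = 10.
The integral becomes ∫ cos(u) du from 1 to 10, with antiderivative sin(u).
Back in x: F(x) = sin(x**2 + 1).
Then F(3) - F(0) = (sin(10)) - (sin(1)) = -sin(1) + sin(10).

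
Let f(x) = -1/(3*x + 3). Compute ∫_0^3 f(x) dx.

-log(12)/3 + log(3)/3

An antiderivative is F(x) = -log(3*x + 3)/3.
Then F(3) - F(0) = (-log(12)/3) - (-log(3)/3) = -log(12)/3 + log(3)/3.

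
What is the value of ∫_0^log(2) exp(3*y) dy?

Let u = exp(y), so du = exp(y) dy. When y = 0, u = 1; when y = log(2), u = 2.
The integral becomes ∫ u**2 du from 1 to 2, with antiderivative u**3/3.
Back in y: F(y) = exp(3*y)/3.
Then F(log(2)) - F(0) = (8/3) - (1/3) = 7/3.

7/3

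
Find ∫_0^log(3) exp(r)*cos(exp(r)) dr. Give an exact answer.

Let u = exp(r), so du = exp(r) dr. When r = 0, u = 1; when r = log(3), u = 3.
The integral becomes ∫ cos(u) du from 1 to 3, with antiderivative sin(u).
Back in r: F(r) = sin(exp(r)).
Then F(log(3)) - F(0) = (sin(3)) - (sin(1)) = -sin(1) + sin(3).

-sin(1) + sin(3)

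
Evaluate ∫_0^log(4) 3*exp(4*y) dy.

765/4

Let u = exp(y), so du = exp(y) dy. When y = 0, u = 1; when y = log(4), u = 4.
The integral becomes 3·∫ u**3 du from 1 to 4, with antiderivative 3*u**4/4.
Back in y: F(y) = 3*exp(4*y)/4.
Then F(log(4)) - F(0) = (192) - (3/4) = 765/4.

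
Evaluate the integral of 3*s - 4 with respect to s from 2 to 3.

By the power rule, an antiderivative is F(s) = 3*s**2/2 - 4*s.
Then F(3) - F(2) = (3/2) - (-2) = 7/2.

7/2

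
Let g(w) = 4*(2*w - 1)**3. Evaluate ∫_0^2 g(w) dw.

Let u = 2*w - 1, so du = 2 dw. When w = 0, u = -1; when w = 2, u = 3.
The integral becomes 2·∫ u**3 du from -1 to 3, with antiderivative u**4/2.
Back in w: F(w) = (2*w - 1)**4/2.
Then F(2) - F(0) = (81/2) - (1/2) = 40.

40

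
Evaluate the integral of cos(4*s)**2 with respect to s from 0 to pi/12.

sqrt(3)/32 + pi/24

Use the identity cos^2(4*s) = (1 + cos(8*s))/2.
An antiderivative is F(s) = s/2 + sin(8*s)/16.
Then F(pi/12) - F(0) = (sqrt(3)/32 + pi/24) - (0) = sqrt(3)/32 + pi/24.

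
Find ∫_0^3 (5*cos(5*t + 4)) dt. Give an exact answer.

Let u = 5*t + 4, so du = 5 dt. When t = 0, u = 4; when t = 3, u = 19.
The integral becomes ∫ cos(u) du from 4 to 19, with antiderivative sin(u).
Back in t: F(t) = sin(5*t + 4).
Then F(3) - F(0) = (sin(19)) - (sin(4)) = sin(19) - sin(4).

sin(19) - sin(4)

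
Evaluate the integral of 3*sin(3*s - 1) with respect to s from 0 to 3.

-cos(8) + cos(1)

Let u = 3*s - 1, so du = 3 ds. When s = 0, u = -1; when s = 3, u = 8.
The integral becomes ∫ sin(u) du from -1 to 8, with antiderivative -cos(u).
Back in s: F(s) = -cos(3*s - 1).
Then F(3) - F(0) = (-cos(8)) - (-cos(1)) = -cos(8) + cos(1).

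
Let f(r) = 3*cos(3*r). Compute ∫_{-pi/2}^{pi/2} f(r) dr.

-2

An antiderivative is F(r) = sin(3*r).
Then F(pi/2) - F(-pi/2) = (-1) - (1) = -2.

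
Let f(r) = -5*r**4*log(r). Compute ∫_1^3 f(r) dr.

Integrate by parts once (u = ln r, dv = -5*r**4 dr).
An antiderivative is F(r) = -r**5*(5*log(r) - 1)/5.
Then F(3) - F(1) = (243/5 - 243*log(3)) - (1/5) = 242/5 - 243*log(3).

242/5 - 243*log(3)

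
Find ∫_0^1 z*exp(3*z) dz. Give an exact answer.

1/9 + 2*exp(3)/9

Integrate by parts once (u = z, dv = exp(3*z) dz).
An antiderivative is F(z) = (3*z - 1)*exp(3*z)/9.
Then F(1) - F(0) = (2*exp(3)/9) - (-1/9) = 1/9 + 2*exp(3)/9.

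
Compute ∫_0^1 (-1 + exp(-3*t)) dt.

An antiderivative is F(t) = -t - exp(-3*t)/3.
Then F(1) - F(0) = (-1 - exp(-3)/3) - (-1/3) = -2/3 - exp(-3)/3.

-2/3 - exp(-3)/3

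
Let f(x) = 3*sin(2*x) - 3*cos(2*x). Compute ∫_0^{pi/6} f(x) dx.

An antiderivative is F(x) = -3*sin(2*x)/2 - 3*cos(2*x)/2.
Then F(pi/6) - F(0) = (-3*sqrt(3)/4 - 3/4) - (-3/2) = 3/4 - 3*sqrt(3)/4.

3/4 - 3*sqrt(3)/4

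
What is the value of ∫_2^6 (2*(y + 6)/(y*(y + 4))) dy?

log(81/5)

Factor the denominator: y**2 + 4*y = (y + 4)y.
Partial fractions: 2*(y + 6)/(y*(y + 4)) = -1/(y + 4) + 3/y.
An antiderivative is F(y) = 3*log(y) - log(y + 4).
Then F(6) - F(2) = (-log(5) + 2*log(2) + 3*log(3)) - (log(4/3)) = log(81/5).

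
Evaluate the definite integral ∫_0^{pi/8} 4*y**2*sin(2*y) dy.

-1 - sqrt(2)*pi**2/64 + sqrt(2)*pi/8 + sqrt(2)/2

Integrate by parts twice (u = y^2, dv = 4*sin(2*y) dy).
An antiderivative is F(y) = -2*y**2*cos(2*y) + 2*y*sin(2*y) + cos(2*y).
Then F(pi/8) - F(0) = (sqrt(2)*(-pi**2 + 8*pi + 32)/64) - (1) = -1 - sqrt(2)*pi**2/64 + sqrt(2)*pi/8 + sqrt(2)/2.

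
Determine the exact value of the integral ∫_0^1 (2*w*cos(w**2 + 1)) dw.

Let u = w**2 + 1, so du = 2*w dw. When w = 0, u = 1; when w = 1, u = 2.
The integral becomes ∫ cos(u) du from 1 to 2, with antiderivative sin(u).
Back in w: F(w) = sin(w**2 + 1).
Then F(1) - F(0) = (sin(2)) - (sin(1)) = -sin(1) + sin(2).

-sin(1) + sin(2)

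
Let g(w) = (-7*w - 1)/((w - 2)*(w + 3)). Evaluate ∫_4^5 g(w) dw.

Factor the denominator: w**2 + w - 6 = (w + 3)(w - 2).
Partial fractions: (-7*w - 1)/((w - 2)*(w + 3)) = -4/(w + 3) - 3/(w - 2).
An antiderivative is F(w) = -3*log(w - 2) - 4*log(w + 3).
Then F(5) - F(4) = (-12*log(2) - 3*log(3)) - (-4*log(7) - 3*log(2)) = -9*log(2) - 3*log(3) + 4*log(7).

-9*log(2) - 3*log(3) + 4*log(7)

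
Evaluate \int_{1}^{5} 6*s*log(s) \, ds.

Integrate by parts once (u = ln s, dv = 6*s ds).
An antiderivative is F(s) = 3*s**2*(2*log(s) - 1)/2.
Then F(5) - F(1) = (-75/2 + 75*log(5)) - (-3/2) = -36 + 75*log(5).

-36 + 75*log(5)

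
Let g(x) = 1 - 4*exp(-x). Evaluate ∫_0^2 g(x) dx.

An antiderivative is F(x) = x + 4*exp(-x).
Then F(2) - F(0) = (4*exp(-2) + 2) - (4) = -2 + 4*exp(-2).

-2 + 4*exp(-2)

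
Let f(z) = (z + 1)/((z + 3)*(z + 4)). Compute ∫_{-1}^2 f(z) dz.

log(32/25)

Factor the denominator: z**2 + 7*z + 12 = (z + 4)(z + 3).
Partial fractions: (z + 1)/((z + 3)*(z + 4)) = 3/(z + 4) - 2/(z + 3).
An antiderivative is F(z) = -2*log(z + 3) + 3*log(z + 4).
Then F(2) - F(-1) = (-2*log(5) + 3*log(2) + 3*log(3)) - (log(27/4)) = log(32/25).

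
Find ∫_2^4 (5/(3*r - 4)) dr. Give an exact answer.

10*log(2)/3

An antiderivative is F(r) = 5*log(3*r - 4)/3.
Then F(4) - F(2) = (log(32)) - (5*log(2)/3) = 10*log(2)/3.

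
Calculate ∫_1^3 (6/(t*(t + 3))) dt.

Factor the denominator: t**2 + 3*t = (t + 3)t.
Partial fractions: 6/(t*(t + 3)) = -2/(t + 3) + 2/t.
An antiderivative is F(t) = 2*log(t) - 2*log(t + 3).
Then F(3) - F(1) = (-log(4)) - (-log(16)) = log(4).

log(4)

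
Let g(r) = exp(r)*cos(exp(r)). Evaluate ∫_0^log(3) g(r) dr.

Let u = exp(r), so du = exp(r) dr. When r = 0, u = 1; when r = log(3), u = 3.
The integral becomes ∫ cos(u) du from 1 to 3, with antiderivative sin(u).
Back in r: F(r) = sin(exp(r)).
Then F(log(3)) - F(0) = (sin(3)) - (sin(1)) = -sin(1) + sin(3).

-sin(1) + sin(3)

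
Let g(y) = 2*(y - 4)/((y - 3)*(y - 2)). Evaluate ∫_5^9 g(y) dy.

-6*log(3) + 4*log(7)

Factor the denominator: y**2 - 5*y + 6 = (y - 2)(y - 3).
Partial fractions: 2*(y - 4)/((y - 3)*(y - 2)) = 4/(y - 2) - 2/(y - 3).
An antiderivative is F(y) = -2*log(y - 3) + 4*log(y - 2).
Then F(9) - F(5) = (-2*log(3) - 2*log(2) + 4*log(7)) - (log(81/4)) = -6*log(3) + 4*log(7).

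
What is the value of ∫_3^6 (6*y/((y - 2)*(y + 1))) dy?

4*log(2) + 2*log(7)

Factor the denominator: y**2 - y - 2 = (y + 1)(y - 2).
Partial fractions: 6*y/((y - 2)*(y + 1)) = 2/(y + 1) + 4/(y - 2).
An antiderivative is F(y) = 4*log(y - 2) + 2*log(y + 1).
Then F(6) - F(3) = (2*log(7) + 8*log(2)) - (log(16)) = 4*log(2) + 2*log(7).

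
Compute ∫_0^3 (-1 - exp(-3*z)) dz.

An antiderivative is F(z) = -z + exp(-3*z)/3.
Then F(3) - F(0) = (-3 + exp(-9)/3) - (1/3) = -10/3 + exp(-9)/3.

-10/3 + exp(-9)/3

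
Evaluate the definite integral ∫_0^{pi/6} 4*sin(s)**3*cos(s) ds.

1/16

Let u = sin(s), so du = cos(s) ds. When s = 0, u = 0; when s = pi/6, u = 1/2.
The integral becomes 4·∫ u**3 du from 0 to 1/2, with antiderivative u**4.
Back in s: F(s) = sin(s)**4.
Then F(pi/6) - F(0) = (1/16) - (0) = 1/16.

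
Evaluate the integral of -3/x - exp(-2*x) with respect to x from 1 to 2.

An antiderivative is F(x) = -3*log(x) + exp(-2*x)/2.
Then F(2) - F(1) = (-3*log(2) + exp(-4)/2) - (exp(-2)/2) = (-6*exp(4)*log(2) - exp(2) + 1)*exp(-4)/2.

(-6*exp(4)*log(2) - exp(2) + 1)*exp(-4)/2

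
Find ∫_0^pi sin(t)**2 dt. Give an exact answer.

pi/2

Use the identity sin^2(t) = (1 - cos(2*t))/2.
An antiderivative is F(t) = t/2 - sin(2*t)/4.
Then F(pi) - F(0) = (pi/2) - (0) = pi/2.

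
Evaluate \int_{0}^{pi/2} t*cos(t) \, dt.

-1 + pi/2

Integrate by parts once (u = t, dv = cos(t) dt).
An antiderivative is F(t) = t*sin(t) + cos(t).
Then F(pi/2) - F(0) = (pi/2) - (1) = -1 + pi/2.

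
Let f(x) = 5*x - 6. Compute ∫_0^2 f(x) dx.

-2

By the power rule, an antiderivative is F(x) = 5*x**2/2 - 6*x.
Then F(2) - F(0) = (-2) - (0) = -2.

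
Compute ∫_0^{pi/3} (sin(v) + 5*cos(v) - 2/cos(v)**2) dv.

1/2 + sqrt(3)/2

An antiderivative is F(v) = 5*sin(v) - cos(v) - 2*tan(v).
Then F(pi/3) - F(0) = (-1/2 + sqrt(3)/2) - (-1) = 1/2 + sqrt(3)/2.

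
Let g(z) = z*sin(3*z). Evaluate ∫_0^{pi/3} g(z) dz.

Integrate by parts once (u = z, dv = sin(3*z) dz).
An antiderivative is F(z) = -z*cos(3*z)/3 + sin(3*z)/9.
Then F(pi/3) - F(0) = (pi/9) - (0) = pi/9.

pi/9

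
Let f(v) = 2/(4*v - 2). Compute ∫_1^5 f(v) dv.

log(3)

An antiderivative is F(v) = log(4*v - 2)/2.
Then F(5) - F(1) = (log(18)/2) - (log(2)/2) = log(3).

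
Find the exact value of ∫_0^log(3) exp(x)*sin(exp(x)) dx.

Let u = exp(x), so du = exp(x) dx. When x = 0, u = 1; when x = log(3), u = 3.
The integral becomes ∫ sin(u) du from 1 to 3, with antiderivative -cos(u).
Back in x: F(x) = -cos(exp(x)).
Then F(log(3)) - F(0) = (-cos(3)) - (-cos(1)) = cos(1) - cos(3).

cos(1) - cos(3)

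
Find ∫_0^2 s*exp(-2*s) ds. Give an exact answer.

Integrate by parts once (u = s, dv = exp(-2*s) ds).
An antiderivative is F(s) = (-2*s - 1)*exp(-2*s)/4.
Then F(2) - F(0) = (-5*exp(-4)/4) - (-1/4) = (-5 + exp(4))*exp(-4)/4.

(-5 + exp(4))*exp(-4)/4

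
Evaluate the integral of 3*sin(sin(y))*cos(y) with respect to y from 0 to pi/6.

3 - 3*cos(1/2)

Let u = sin(y), so du = cos(y) dy. When y = 0, u = 0; when y = pi/6, u = 1/2.
The integral becomes 3·∫ sin(u) du from 0 to 1/2, with antiderivative -3*cos(u).
Back in y: F(y) = -3*cos(sin(y)).
Then F(pi/6) - F(0) = (-3*cos(1/2)) - (-3) = 3 - 3*cos(1/2).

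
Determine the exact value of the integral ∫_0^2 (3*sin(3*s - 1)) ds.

Let u = 3*s - 1, so du = 3 ds. When s = 0, u = -1; when s = 2, u = 5.
The integral becomes ∫ sin(u) du from -1 to 5, with antiderivative -cos(u).
Back in s: F(s) = -cos(3*s - 1).
Then F(2) - F(0) = (-cos(5)) - (-cos(1)) = -cos(5) + cos(1).

-cos(5) + cos(1)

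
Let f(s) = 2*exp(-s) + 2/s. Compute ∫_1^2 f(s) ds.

-2*exp(-2) + 2*exp(-1) + 2*log(2)

An antiderivative is F(s) = 2*log(s) - 2*exp(-s).
Then F(2) - F(1) = (-2*exp(-2) + 2*log(2)) - (-2*exp(-1)) = -2*exp(-2) + 2*exp(-1) + 2*log(2).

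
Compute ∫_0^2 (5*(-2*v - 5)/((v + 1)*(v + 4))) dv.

Factor the denominator: v**2 + 5*v + 4 = (v + 4)(v + 1).
Partial fractions: 5*(-2*v - 5)/((v + 1)*(v + 4)) = -5/(v + 4) - 5/(v + 1).
An antiderivative is F(v) = -5*log(v + 1) - 5*log(v + 4).
Then F(2) - F(0) = (-10*log(3) - 5*log(2)) - (-10*log(2)) = -10*log(3) + 5*log(2).

-10*log(3) + 5*log(2)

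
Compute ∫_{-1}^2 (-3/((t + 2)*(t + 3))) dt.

Factor the denominator: t**2 + 5*t + 6 = (t + 3)(t + 2).
Partial fractions: -3/((t + 2)*(t + 3)) = 3/(t + 3) - 3/(t + 2).
An antiderivative is F(t) = -3*log(t + 2) + 3*log(t + 3).
Then F(2) - F(-1) = (-6*log(2) + 3*log(5)) - (log(8)) = -9*log(2) + 3*log(5).

-9*log(2) + 3*log(5)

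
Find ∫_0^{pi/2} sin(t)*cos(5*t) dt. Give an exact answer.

1/6

Use the identity sin(t)cos(5*t) = [sin(6*t) + sin(-4*t)]/2.
An antiderivative is F(t) = cos(4*t)/8 - cos(6*t)/12.
Then F(pi/2) - F(0) = (5/24) - (1/24) = 1/6.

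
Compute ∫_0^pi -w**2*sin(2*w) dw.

Integrate by parts twice (u = w^2, dv = -sin(2*w) dw).
An antiderivative is F(w) = w**2*cos(2*w)/2 - w*sin(2*w)/2 - cos(2*w)/4.
Then F(pi) - F(0) = (-1/4 + pi**2/2) - (-1/4) = pi**2/2.

pi**2/2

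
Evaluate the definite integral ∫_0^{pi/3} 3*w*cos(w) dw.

Integrate by parts once (u = w, dv = 3*cos(w) dw).
An antiderivative is F(w) = 3*w*sin(w) + 3*cos(w).
Then F(pi/3) - F(0) = (3/2 + sqrt(3)*pi/2) - (3) = -3/2 + sqrt(3)*pi/2.

-3/2 + sqrt(3)*pi/2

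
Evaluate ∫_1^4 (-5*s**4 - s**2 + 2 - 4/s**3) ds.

-8319/8

By the power rule, an antiderivative is F(s) = -s**5 - s**3/3 + 2*s + 2/s**2.
Then F(4) - F(1) = (-24893/24) - (8/3) = -8319/8.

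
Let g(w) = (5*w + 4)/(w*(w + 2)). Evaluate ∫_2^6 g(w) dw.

Factor the denominator: w**2 + 2*w = (w + 2)w.
Partial fractions: (5*w + 4)/(w*(w + 2)) = 3/(w + 2) + 2/w.
An antiderivative is F(w) = 2*log(w) + 3*log(w + 2).
Then F(6) - F(2) = (2*log(3) + 11*log(2)) - (8*log(2)) = log(72).

log(72)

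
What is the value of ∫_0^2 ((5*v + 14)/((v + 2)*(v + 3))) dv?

log(80/3)

Factor the denominator: v**2 + 5*v + 6 = (v + 3)(v + 2).
Partial fractions: (5*v + 14)/((v + 2)*(v + 3)) = 1/(v + 3) + 4/(v + 2).
An antiderivative is F(v) = 4*log(v + 2) + log(v + 3).
Then F(2) - F(0) = (log(5) + 8*log(2)) - (log(48)) = log(80/3).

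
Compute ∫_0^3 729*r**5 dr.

Let u = 3*r, so du = 3 dr. When r = 0, u = 0; when r = 3, u = 9.
The integral becomes ∫ u**5 du from 0 to 9, with antiderivative u**6/6.
Back in r: F(r) = 243*r**6/2.
Then F(3) - F(0) = (177147/2) - (0) = 177147/2.

177147/2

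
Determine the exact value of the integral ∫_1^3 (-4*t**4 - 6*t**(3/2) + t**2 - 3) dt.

By the power rule, an antiderivative is F(t) = -12*t**(5/2)/5 - 4*t**5/5 + t**3/3 - 3*t.
Then F(3) - F(1) = (-972/5 - 108*sqrt(3)/5) - (-88/15) = -2828/15 - 108*sqrt(3)/5.

-2828/15 - 108*sqrt(3)/5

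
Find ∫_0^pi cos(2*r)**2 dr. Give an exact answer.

Use the identity cos^2(2*r) = (1 + cos(4*r))/2.
An antiderivative is F(r) = r/2 + sin(4*r)/8.
Then F(pi) - F(0) = (pi/2) - (0) = pi/2.

pi/2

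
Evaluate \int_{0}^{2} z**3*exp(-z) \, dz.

Integrate by parts 3 times (u = z^3, dv = exp(-z) dz).
An antiderivative is F(z) = (-z**3 - 3*z**2 - 6*z - 6)*exp(-z).
Then F(2) - F(0) = (-38*exp(-2)) - (-6) = 6 - 38*exp(-2).

6 - 38*exp(-2)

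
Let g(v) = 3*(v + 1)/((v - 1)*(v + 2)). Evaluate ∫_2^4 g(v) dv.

log(27/2)

Factor the denominator: v**2 + v - 2 = (v + 2)(v - 1).
Partial fractions: 3*(v + 1)/((v - 1)*(v + 2)) = 1/(v + 2) + 2/(v - 1).
An antiderivative is F(v) = 2*log(v - 1) + log(v + 2).
Then F(4) - F(2) = (log(54)) - (log(4)) = log(27/2).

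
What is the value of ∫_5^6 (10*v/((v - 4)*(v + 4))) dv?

-10*log(3) + 10*log(2) + 5*log(5)

Factor the denominator: v**2 - 16 = (v + 4)(v - 4).
Partial fractions: 10*v/((v - 4)*(v + 4)) = 5/(v + 4) + 5/(v - 4).
An antiderivative is F(v) = 5*log(v - 4) + 5*log(v + 4).
Then F(6) - F(5) = (10*log(2) + 5*log(5)) - (10*log(3)) = -10*log(3) + 10*log(2) + 5*log(5).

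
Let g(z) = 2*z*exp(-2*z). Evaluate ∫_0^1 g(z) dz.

Integrate by parts once (u = z, dv = 2*exp(-2*z) dz).
An antiderivative is F(z) = (-2*z - 1)*exp(-2*z)/2.
Then F(1) - F(0) = (-3*exp(-2)/2) - (-1/2) = (-3 + exp(2))*exp(-2)/2.

(-3 + exp(2))*exp(-2)/2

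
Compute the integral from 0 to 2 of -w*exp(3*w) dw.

-5*exp(6)/9 - 1/9

Integrate by parts once (u = w, dv = -exp(3*w) dw).
An antiderivative is F(w) = (-3*w + 1)*exp(3*w)/9.
Then F(2) - F(0) = (-5*exp(6)/9) - (1/9) = -5*exp(6)/9 - 1/9.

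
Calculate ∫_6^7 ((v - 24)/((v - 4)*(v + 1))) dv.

-5*log(7) - 4*log(3) + 19*log(2)

Factor the denominator: v**2 - 3*v - 4 = (v + 1)(v - 4).
Partial fractions: (v - 24)/((v - 4)*(v + 1)) = 5/(v + 1) - 4/(v - 4).
An antiderivative is F(v) = -4*log(v - 4) + 5*log(v + 1).
Then F(7) - F(6) = (-4*log(3) + 15*log(2)) - (-4*log(2) + 5*log(7)) = -5*log(7) - 4*log(3) + 19*log(2).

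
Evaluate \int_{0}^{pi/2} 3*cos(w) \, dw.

3

An antiderivative is F(w) = 3*sin(w).
Then F(pi/2) - F(0) = (3) - (0) = 3.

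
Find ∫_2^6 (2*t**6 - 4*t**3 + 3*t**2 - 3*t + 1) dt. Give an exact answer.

551804/7

By the power rule, an antiderivative is F(t) = 2*t**7/7 - t**4 + t**3 - 3*t**2/2 + t.
Then F(6) - F(2) = (551976/7) - (172/7) = 551804/7.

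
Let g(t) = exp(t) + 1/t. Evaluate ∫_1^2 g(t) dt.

-exp(1) + log(2) + exp(2)

An antiderivative is F(t) = exp(t) + log(t).
Then F(2) - F(1) = (log(2) + exp(2)) - (exp(1)) = -exp(1) + log(2) + exp(2).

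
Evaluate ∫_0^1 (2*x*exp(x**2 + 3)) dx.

-exp(3) + exp(4)

Let u = x**2 + 3, so du = 2*x dx. When x = 0, u = 3; when x = 1, u = 4.
The integral becomes ∫ exp(u) du from 3 to 4, with antiderivative exp(u).
Back in x: F(x) = exp(x**2 + 3).
Then F(1) - F(0) = (exp(4)) - (exp(3)) = -exp(3) + exp(4).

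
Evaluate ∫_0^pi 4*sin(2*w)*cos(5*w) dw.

Use the identity sin(2*w)cos(5*w) = [sin(7*w) + sin(-3*w)]/2.
An antiderivative is F(w) = 2*cos(3*w)/3 - 2*cos(7*w)/7.
Then F(pi) - F(0) = (-8/21) - (8/21) = -16/21.

-16/21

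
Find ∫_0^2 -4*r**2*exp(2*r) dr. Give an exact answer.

1 - 5*exp(4)

Integrate by parts twice (u = r^2, dv = -4*exp(2*r) dr).
An antiderivative is F(r) = (-2*r**2 + 2*r - 1)*exp(2*r).
Then F(2) - F(0) = (-5*exp(4)) - (-1) = 1 - 5*exp(4).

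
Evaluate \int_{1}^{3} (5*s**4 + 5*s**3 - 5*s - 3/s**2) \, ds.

320

By the power rule, an antiderivative is F(s) = s**5 + 5*s**4/4 - 5*s**2/2 + 3/s.
Then F(3) - F(1) = (1291/4) - (11/4) = 320.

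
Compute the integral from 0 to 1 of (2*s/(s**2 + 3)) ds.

log(4/3)

Let u = s**2 + 3, so du = 2*s ds. When s = 0, u = 3; when s = 1, u = 4.
The integral becomes ∫ 1/u du from 3 to 4, with antiderivative log(u).
Back in s: F(s) = log(s**2 + 3).
Then F(1) - F(0) = (log(4)) - (log(3)) = log(4/3).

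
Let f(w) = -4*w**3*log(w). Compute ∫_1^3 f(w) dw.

Integrate by parts once (u = ln w, dv = -4*w**3 dw).
An antiderivative is F(w) = -w**4*(4*log(w) - 1)/4.
Then F(3) - F(1) = (81/4 - 81*log(3)) - (1/4) = 20 - 81*log(3).

20 - 81*log(3)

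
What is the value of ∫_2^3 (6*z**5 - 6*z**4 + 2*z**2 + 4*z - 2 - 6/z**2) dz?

By the power rule, an antiderivative is F(z) = z**6 - 6*z**5/5 + 2*z**3/3 + 2*z**2 - 2*z + 6/z.
Then F(3) - F(2) = (2347/5) - (569/15) = 6472/15.

6472/15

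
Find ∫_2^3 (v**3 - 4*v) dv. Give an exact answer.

25/4

By the power rule, an antiderivative is F(v) = v**4/4 - 2*v**2.
Then F(3) - F(2) = (9/4) - (-4) = 25/4.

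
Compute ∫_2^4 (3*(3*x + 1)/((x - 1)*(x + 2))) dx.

Factor the denominator: x**2 + x - 2 = (x + 2)(x - 1).
Partial fractions: 3*(3*x + 1)/((x - 1)*(x + 2)) = 5/(x + 2) + 4/(x - 1).
An antiderivative is F(x) = 4*log(x - 1) + 5*log(x + 2).
Then F(4) - F(2) = (5*log(2) + 9*log(3)) - (10*log(2)) = -5*log(2) + 9*log(3).

-5*log(2) + 9*log(3)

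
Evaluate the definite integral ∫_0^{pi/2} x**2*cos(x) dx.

-2 + pi**2/4

Integrate by parts twice (u = x^2, dv = cos(x) dx).
An antiderivative is F(x) = x**2*sin(x) + 2*x*cos(x) - 2*sin(x).
Then F(pi/2) - F(0) = (-2 + pi**2/4) - (0) = -2 + pi**2/4.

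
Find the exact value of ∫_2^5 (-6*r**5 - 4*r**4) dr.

By the power rule, an antiderivative is F(r) = -r**6 - 4*r**5/5.
Then F(5) - F(2) = (-18125) - (-448/5) = -90177/5.

-90177/5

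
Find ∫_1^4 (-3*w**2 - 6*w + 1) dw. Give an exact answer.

-105

By the power rule, an antiderivative is F(w) = -w**3 - 3*w**2 + w.
Then F(4) - F(1) = (-108) - (-3) = -105.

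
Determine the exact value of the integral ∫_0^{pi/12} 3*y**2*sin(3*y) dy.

-2/9 - sqrt(2)*pi**2/288 + sqrt(2)*pi/36 + sqrt(2)/9

Integrate by parts twice (u = y^2, dv = 3*sin(3*y) dy).
An antiderivative is F(y) = -y**2*cos(3*y) + 2*y*sin(3*y)/3 + 2*cos(3*y)/9.
Then F(pi/12) - F(0) = (sqrt(2)*(-pi**2 + 8*pi + 32)/288) - (2/9) = -2/9 - sqrt(2)*pi**2/288 + sqrt(2)*pi/36 + sqrt(2)/9.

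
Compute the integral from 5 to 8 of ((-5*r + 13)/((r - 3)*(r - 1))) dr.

-4*log(7) - log(5) + 9*log(2)

Factor the denominator: r**2 - 4*r + 3 = (r - 1)(r - 3).
Partial fractions: (-5*r + 13)/((r - 3)*(r - 1)) = -4/(r - 1) - 1/(r - 3).
An antiderivative is F(r) = -log(r - 3) - 4*log(r - 1).
Then F(8) - F(5) = (-4*log(7) - log(5)) - (-9*log(2)) = -4*log(7) - log(5) + 9*log(2).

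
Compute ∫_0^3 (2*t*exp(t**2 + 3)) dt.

Let u = t**2 + 3, so du = 2*t dt. When t = 0, u = 3; when t = 3, u = 12.
The integral becomes ∫ exp(u) du from 3 to 12, with antiderivative exp(u).
Back in t: F(t) = exp(t**2 + 3).
Then F(3) - F(0) = (exp(12)) - (exp(3)) = -exp(3) + exp(12).

-exp(3) + exp(12)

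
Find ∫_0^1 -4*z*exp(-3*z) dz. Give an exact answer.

-4/9 + 16*exp(-3)/9

Integrate by parts once (u = z, dv = -4*exp(-3*z) dz).
An antiderivative is F(z) = (12*z + 4)*exp(-3*z)/9.
Then F(1) - F(0) = (16*exp(-3)/9) - (4/9) = -4/9 + 16*exp(-3)/9.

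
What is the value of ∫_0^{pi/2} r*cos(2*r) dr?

-1/2

Integrate by parts once (u = r, dv = cos(2*r) dr).
An antiderivative is F(r) = r*sin(2*r)/2 + cos(2*r)/4.
Then F(pi/2) - F(0) = (-1/4) - (1/4) = -1/2.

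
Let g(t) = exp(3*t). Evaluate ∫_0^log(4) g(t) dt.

Let u = exp(t), so du = exp(t) dt. When t = 0, u = 1; when t = log(4), u = 4.
The integral becomes ∫ u**2 du from 1 to 4, with antiderivative u**3/3.
Back in t: F(t) = exp(3*t)/3.
Then F(log(4)) - F(0) = (64/3) - (1/3) = 21.

21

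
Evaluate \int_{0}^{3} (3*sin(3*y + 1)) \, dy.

cos(1) - cos(10)

Let u = 3*y + 1, so du = 3 dy. When y = 0, u = 1; when y = 3, u = 10.
The integral becomes ∫ sin(u) du from 1 to 10, with antiderivative -cos(u).
Back in y: F(y) = -cos(3*y + 1).
Then F(3) - F(0) = (-cos(10)) - (-cos(1)) = cos(1) - cos(10).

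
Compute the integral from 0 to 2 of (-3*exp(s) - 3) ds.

-3*exp(2) - 3

An antiderivative is F(s) = -3*s - 3*exp(s).
Then F(2) - F(0) = (-3*exp(2) - 6) - (-3) = -3*exp(2) - 3.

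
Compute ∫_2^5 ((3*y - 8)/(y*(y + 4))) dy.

Factor the denominator: y**2 + 4*y = (y + 4)y.
Partial fractions: (3*y - 8)/(y*(y + 4)) = 5/(y + 4) - 2/y.
An antiderivative is F(y) = -2*log(y) + 5*log(y + 4).
Then F(5) - F(2) = (-2*log(5) + 10*log(3)) - (3*log(2) + 5*log(3)) = -2*log(5) - 3*log(2) + 5*log(3).

-2*log(5) - 3*log(2) + 5*log(3)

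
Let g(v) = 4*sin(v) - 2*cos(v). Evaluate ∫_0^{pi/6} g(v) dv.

3 - 2*sqrt(3)

An antiderivative is F(v) = -2*sin(v) - 4*cos(v).
Then F(pi/6) - F(0) = (-2*sqrt(3) - 1) - (-4) = 3 - 2*sqrt(3).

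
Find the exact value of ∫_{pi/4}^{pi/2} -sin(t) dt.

-sqrt(2)/2

An antiderivative is F(t) = cos(t).
Then F(pi/2) - F(pi/4) = (0) - (sqrt(2)/2) = -sqrt(2)/2.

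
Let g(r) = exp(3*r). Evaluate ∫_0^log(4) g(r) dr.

Let u = exp(r), so du = exp(r) dr. When r = 0, u = 1; when r = log(4), u = 4.
The integral becomes ∫ u**2 du from 1 to 4, with antiderivative u**3/3.
Back in r: F(r) = exp(3*r)/3.
Then F(log(4)) - F(0) = (64/3) - (1/3) = 21.

21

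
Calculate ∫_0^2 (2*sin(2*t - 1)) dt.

Let u = 2*t - 1, so du = 2 dt. When t = 0, u = -1; when t = 2, u = 3.
The integral becomes ∫ sin(u) du from -1 to 3, with antiderivative -cos(u).
Back in t: F(t) = -cos(2*t - 1).
Then F(2) - F(0) = (-cos(3)) - (-cos(1)) = cos(1) - cos(3).

cos(1) - cos(3)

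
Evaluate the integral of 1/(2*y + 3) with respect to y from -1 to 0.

log(3)/2

An antiderivative is F(y) = log(2*y + 3)/2.
Then F(0) - F(-1) = (log(3)/2) - (0) = log(3)/2.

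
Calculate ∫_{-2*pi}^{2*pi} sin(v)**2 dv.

Use the identity sin^2(v) = (1 - cos(2*v))/2.
An antiderivative is F(v) = v/2 - sin(2*v)/4.
Then F(2*pi) - F(-2*pi) = (pi) - (-pi) = 2*pi.

2*pi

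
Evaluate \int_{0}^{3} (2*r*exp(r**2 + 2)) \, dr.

Let u = r**2 + 2, so du = 2*r dr. When r = 0, u = 2; when r = 3, u = 11.
The integral becomes ∫ exp(u) du from 2 to 11, with antiderivative exp(u).
Back in r: F(r) = exp(r**2 + 2).
Then F(3) - F(0) = (exp(11)) - (exp(2)) = -exp(2) + exp(11).

-exp(2) + exp(11)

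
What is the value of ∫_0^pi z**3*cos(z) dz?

Integrate by parts 3 times (u = z^3, dv = cos(z) dz).
An antiderivative is F(z) = z**3*sin(z) + 3*z**2*cos(z) - 6*z*sin(z) - 6*cos(z).
Then F(pi) - F(0) = (6 - 3*pi**2) - (-6) = 12 - 3*pi**2.

12 - 3*pi**2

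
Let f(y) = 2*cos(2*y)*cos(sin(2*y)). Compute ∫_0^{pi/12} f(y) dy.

sin(1/2)

Let u = sin(2*y), so du = 2*cos(2*y) dy. When y = 0, u = 0; when y = pi/12, u = 1/2.
The integral becomes ∫ cos(u) du from 0 to 1/2, with antiderivative sin(u).
Back in y: F(y) = sin(sin(2*y)).
Then F(pi/12) - F(0) = (sin(1/2)) - (0) = sin(1/2).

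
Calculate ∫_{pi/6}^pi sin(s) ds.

sqrt(3)/2 + 1

An antiderivative is F(s) = -cos(s).
Then F(pi) - F(pi/6) = (1) - (-sqrt(3)/2) = sqrt(3)/2 + 1.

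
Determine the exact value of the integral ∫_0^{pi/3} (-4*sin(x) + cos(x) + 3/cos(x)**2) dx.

-2 + 7*sqrt(3)/2

An antiderivative is F(x) = sin(x) + 4*cos(x) + 3*tan(x).
Then F(pi/3) - F(0) = (2 + 7*sqrt(3)/2) - (4) = -2 + 7*sqrt(3)/2.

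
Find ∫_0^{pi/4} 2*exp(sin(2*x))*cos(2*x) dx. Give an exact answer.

Let u = sin(2*x), so du = 2*cos(2*x) dx. When x = 0, u = 0; when x = pi/4, u = 1.
The integral becomes ∫ exp(u) du from 0 to 1, with antiderivative exp(u).
Back in x: F(x) = exp(sin(2*x)).
Then F(pi/4) - F(0) = (E) - (1) = -1 + E.

-1 + E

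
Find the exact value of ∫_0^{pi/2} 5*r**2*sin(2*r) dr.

-5/2 + 5*pi**2/8

Integrate by parts twice (u = r^2, dv = 5*sin(2*r) dr).
An antiderivative is F(r) = -5*r**2*cos(2*r)/2 + 5*r*sin(2*r)/2 + 5*cos(2*r)/4.
Then F(pi/2) - F(0) = (-5/4 + 5*pi**2/8) - (5/4) = -5/2 + 5*pi**2/8.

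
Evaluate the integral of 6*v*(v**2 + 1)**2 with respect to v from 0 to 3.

999

Let u = v**2 + 1, so du = 2*v dv. When v = 0, u = 1; when v = 3, u = 10.
The integral becomes 3·∫ u**2 du from 1 to 10, with antiderivative u**3.
Back in v: F(v) = (v**2 + 1)**3.
Then F(3) - F(0) = (1000) - (1) = 999.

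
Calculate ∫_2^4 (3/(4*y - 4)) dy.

An antiderivative is F(y) = 3*log(4*y - 4)/4.
Then F(4) - F(2) = (3*log(12)/4) - (3*log(2)/2) = 3*log(3)/4.

3*log(3)/4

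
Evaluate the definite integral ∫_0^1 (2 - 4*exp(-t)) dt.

An antiderivative is F(t) = 2*t + 4*exp(-t).
Then F(1) - F(0) = (4*exp(-1) + 2) - (4) = -2 + 4*exp(-1).

-2 + 4*exp(-1)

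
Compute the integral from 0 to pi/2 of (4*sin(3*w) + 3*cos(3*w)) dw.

1/3

An antiderivative is F(w) = sin(3*w) - 4*cos(3*w)/3.
Then F(pi/2) - F(0) = (-1) - (-4/3) = 1/3.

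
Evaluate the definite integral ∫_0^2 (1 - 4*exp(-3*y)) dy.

An antiderivative is F(y) = y + 4*exp(-3*y)/3.
Then F(2) - F(0) = (4*exp(-6)/3 + 2) - (4/3) = 4*exp(-6)/3 + 2/3.

4*exp(-6)/3 + 2/3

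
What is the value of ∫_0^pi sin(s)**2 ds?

pi/2

Use the identity sin^2(s) = (1 - cos(2*s))/2.
An antiderivative is F(s) = s/2 - sin(2*s)/4.
Then F(pi) - F(0) = (pi/2) - (0) = pi/2.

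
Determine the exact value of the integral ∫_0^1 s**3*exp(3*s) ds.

Integrate by parts 3 times (u = s^3, dv = exp(3*s) ds).
An antiderivative is F(s) = (9*s**3 - 9*s**2 + 6*s - 2)*exp(3*s)/27.
Then F(1) - F(0) = (4*exp(3)/27) - (-2/27) = 2/27 + 4*exp(3)/27.

2/27 + 4*exp(3)/27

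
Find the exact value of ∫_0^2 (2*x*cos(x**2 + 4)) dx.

-sin(4) + sin(8)

Let u = x**2 + 4, so du = 2*x dx. When x = 0, u = 4; when x = 2, u = 8.
The integral becomes ∫ cos(u) du from 4 to 8, with antiderivative sin(u).
Back in x: F(x) = sin(x**2 + 4).
Then F(2) - F(0) = (sin(8)) - (sin(4)) = -sin(4) + sin(8).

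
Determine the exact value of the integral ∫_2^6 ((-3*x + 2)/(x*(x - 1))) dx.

-log(45)

Factor the denominator: x**2 - x = x(x - 1).
Partial fractions: (-3*x + 2)/(x*(x - 1)) = -2/x - 1/(x - 1).
An antiderivative is F(x) = -2*log(x) - log(x - 1).
Then F(6) - F(2) = (-2*log(3) - log(5) - 2*log(2)) - (-log(4)) = -log(45).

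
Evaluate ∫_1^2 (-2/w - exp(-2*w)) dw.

(-4*exp(4)*log(2) - exp(2) + 1)*exp(-4)/2

An antiderivative is F(w) = -2*log(w) + exp(-2*w)/2.
Then F(2) - F(1) = (-2*log(2) + exp(-4)/2) - (exp(-2)/2) = (-4*exp(4)*log(2) - exp(2) + 1)*exp(-4)/2.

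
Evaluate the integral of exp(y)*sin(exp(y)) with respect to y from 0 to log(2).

-cos(2) + cos(1)

Let u = exp(y), so du = exp(y) dy. When y = 0, u = 1; when y = log(2), u = 2.
The integral becomes ∫ sin(u) du from 1 to 2, with antiderivative -cos(u).
Back in y: F(y) = -cos(exp(y)).
Then F(log(2)) - F(0) = (-cos(2)) - (-cos(1)) = -cos(2) + cos(1).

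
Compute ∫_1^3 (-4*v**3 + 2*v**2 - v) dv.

-200/3

By the power rule, an antiderivative is F(v) = -v**4 + 2*v**3/3 - v**2/2.
Then F(3) - F(1) = (-135/2) - (-5/6) = -200/3.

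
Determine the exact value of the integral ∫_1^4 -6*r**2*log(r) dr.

42 - 256*log(2)

Integrate by parts once (u = ln r, dv = -6*r**2 dr).
An antiderivative is F(r) = -2*r**3*(3*log(r) - 1)/3.
Then F(4) - F(1) = (128/3 - 256*log(2)) - (2/3) = 42 - 256*log(2).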